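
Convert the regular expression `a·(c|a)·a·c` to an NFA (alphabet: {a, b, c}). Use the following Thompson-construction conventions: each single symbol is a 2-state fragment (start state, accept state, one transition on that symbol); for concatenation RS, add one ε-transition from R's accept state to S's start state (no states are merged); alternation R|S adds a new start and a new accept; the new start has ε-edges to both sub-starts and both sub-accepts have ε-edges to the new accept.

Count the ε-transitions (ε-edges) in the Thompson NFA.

7

Bottom-up over the parse tree:
Each of the 5 symbol leaves contributes 0 ε-transitions.
  c|a : 4 ε-transitions
  a·(c|a)·a·c : 7 ε-transitions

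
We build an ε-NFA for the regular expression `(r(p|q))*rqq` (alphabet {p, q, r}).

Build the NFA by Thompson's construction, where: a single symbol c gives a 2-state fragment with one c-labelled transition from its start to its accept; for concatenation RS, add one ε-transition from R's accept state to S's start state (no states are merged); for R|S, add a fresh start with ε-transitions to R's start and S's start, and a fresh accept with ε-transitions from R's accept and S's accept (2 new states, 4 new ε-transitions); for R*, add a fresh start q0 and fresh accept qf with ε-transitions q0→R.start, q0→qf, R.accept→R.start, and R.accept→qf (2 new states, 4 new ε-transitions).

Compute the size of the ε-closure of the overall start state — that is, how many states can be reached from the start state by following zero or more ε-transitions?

Work bottom-up. For each fragment F, track |ε-closure(F.start)| and whether F's accept lies in that closure (i.e. whether F accepts ε). A single-symbol fragment has closure size 1 and does not accept ε.
  p|q : |closure| = 1 + 1 + 1 = 3 (the new accept is not ε-reachable since no branch accepts ε)
  r(p|q) : same as the first factor's closure: |closure| = 1
  (r(p|q))* : new start has ε-edges to the inner start and to the new accept, so |closure| = 2 + 1 = 3
  (r(p|q))*rqq : the left operand accepts ε, so the closure extends into the next operand (via the concat ε-link); |closure| = 3 + 1 = 4

4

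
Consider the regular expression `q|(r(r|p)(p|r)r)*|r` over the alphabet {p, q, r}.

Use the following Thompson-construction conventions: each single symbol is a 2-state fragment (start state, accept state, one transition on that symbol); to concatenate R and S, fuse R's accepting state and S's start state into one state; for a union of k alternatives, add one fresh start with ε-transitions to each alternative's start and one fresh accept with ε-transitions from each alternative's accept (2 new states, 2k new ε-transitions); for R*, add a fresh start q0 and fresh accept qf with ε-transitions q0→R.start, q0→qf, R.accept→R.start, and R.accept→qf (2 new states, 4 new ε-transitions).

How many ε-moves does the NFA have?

18

Recursing over subexpressions:
Each of the 8 symbol leaves contributes 0 ε-transitions.
  r|p → 4 ε-transitions
  p|r → 4 ε-transitions
  r(r|p)(p|r)r → 8 ε-transitions
  (r(r|p)(p|r)r)* → 12 ε-transitions
  q|(r(r|p)(p|r)r)*|r → 18 ε-transitions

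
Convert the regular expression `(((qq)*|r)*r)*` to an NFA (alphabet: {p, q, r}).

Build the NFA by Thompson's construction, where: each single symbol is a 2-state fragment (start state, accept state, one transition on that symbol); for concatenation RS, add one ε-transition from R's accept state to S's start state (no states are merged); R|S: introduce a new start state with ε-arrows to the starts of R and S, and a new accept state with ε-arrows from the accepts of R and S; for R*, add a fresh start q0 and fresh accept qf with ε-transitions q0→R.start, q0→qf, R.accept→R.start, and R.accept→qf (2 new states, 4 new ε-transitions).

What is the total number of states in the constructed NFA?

16

Building bottom-up:
Each of the 4 symbol leaves contributes a 2-state fragment.
  qq — 4 states
  (qq)* — 6 states
  (qq)*|r — 10 states
  ((qq)*|r)* — 12 states
  ((qq)*|r)*r — 14 states
  (((qq)*|r)*r)* — 16 states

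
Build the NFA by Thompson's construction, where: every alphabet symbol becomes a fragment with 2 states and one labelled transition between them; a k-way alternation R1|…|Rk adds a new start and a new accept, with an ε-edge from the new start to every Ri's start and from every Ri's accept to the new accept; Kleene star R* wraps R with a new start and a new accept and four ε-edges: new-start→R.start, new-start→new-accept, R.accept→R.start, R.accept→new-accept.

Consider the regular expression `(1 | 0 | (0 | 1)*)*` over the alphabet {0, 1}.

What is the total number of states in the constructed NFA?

Recursing over subexpressions:
Each of the 4 symbol leaves contributes a 2-state fragment.
  0 | 1 → 6 states
  (0 | 1)* → 8 states
  1 | 0 | (0 | 1)* → 14 states
  (1 | 0 | (0 | 1)*)* → 16 states

16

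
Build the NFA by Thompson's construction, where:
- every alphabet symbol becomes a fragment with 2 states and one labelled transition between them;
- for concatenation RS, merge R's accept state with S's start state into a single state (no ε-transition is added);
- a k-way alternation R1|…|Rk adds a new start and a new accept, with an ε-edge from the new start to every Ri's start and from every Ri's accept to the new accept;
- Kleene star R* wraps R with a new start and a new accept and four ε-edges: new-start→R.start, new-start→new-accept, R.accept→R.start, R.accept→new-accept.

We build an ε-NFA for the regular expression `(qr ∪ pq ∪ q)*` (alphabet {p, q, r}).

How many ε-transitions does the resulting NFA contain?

Bottom-up over the parse tree:
Each of the 5 symbol leaves contributes 0 ε-transitions.
  qr — 0 ε-transitions
  pq — 0 ε-transitions
  qr ∪ pq ∪ q — 6 ε-transitions
  (qr ∪ pq ∪ q)* — 10 ε-transitions

10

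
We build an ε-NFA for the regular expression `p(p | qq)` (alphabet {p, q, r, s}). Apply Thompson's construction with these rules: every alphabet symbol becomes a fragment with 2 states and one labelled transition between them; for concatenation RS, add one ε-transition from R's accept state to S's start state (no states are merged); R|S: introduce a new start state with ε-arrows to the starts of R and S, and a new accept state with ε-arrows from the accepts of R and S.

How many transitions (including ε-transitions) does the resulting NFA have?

10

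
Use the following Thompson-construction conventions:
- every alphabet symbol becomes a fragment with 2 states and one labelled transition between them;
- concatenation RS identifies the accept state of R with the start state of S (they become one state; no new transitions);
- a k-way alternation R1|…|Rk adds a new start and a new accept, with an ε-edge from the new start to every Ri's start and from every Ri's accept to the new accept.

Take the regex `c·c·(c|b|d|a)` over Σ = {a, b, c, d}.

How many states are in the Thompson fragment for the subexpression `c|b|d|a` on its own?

10

Fragment for `c|b|d|a`:
Each of the 4 symbol leaves contributes a 2-state fragment.
  c|b|d|a : 10 states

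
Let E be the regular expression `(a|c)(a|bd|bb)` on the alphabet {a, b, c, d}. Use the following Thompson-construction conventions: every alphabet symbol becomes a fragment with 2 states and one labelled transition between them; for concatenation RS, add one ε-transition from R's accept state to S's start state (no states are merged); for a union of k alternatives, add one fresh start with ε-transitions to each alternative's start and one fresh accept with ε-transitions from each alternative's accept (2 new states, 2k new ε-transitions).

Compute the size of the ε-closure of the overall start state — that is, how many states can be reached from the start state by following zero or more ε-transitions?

Compute the ε-closure size of each fragment's start state recursively; a symbol fragment's start has no outgoing ε-edge, so its closure is just itself (size 1).
  a|c : new start ε-reaches every alternative's start; none of them accept ε, so the new accept is not reached: |closure| = 1 + 1 + 1 = 3
  bd : same as the first factor's closure: |closure| = 1
  bb : same as the first factor's closure: |closure| = 1
  a|bd|bb : |closure| = 1 + 1 + 1 + 1 = 4 (the new accept is not ε-reachable since no branch accepts ε)
  (a|c)(a|bd|bb) : same as the first factor's closure: |closure| = 3

3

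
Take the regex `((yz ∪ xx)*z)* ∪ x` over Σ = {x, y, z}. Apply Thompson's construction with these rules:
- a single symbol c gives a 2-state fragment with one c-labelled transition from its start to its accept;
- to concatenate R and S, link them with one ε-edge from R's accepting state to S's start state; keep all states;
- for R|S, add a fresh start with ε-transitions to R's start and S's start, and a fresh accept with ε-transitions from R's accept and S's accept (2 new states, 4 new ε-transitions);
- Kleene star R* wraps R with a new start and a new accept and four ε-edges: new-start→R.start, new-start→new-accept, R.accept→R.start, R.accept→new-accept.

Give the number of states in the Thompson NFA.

20

Recursing over subexpressions:
Each of the 6 symbol leaves contributes a 2-state fragment.
  yz — 4 states
  xx — 4 states
  yz ∪ xx — 10 states
  (yz ∪ xx)* — 12 states
  (yz ∪ xx)*z — 14 states
  ((yz ∪ xx)*z)* — 16 states
  ((yz ∪ xx)*z)* ∪ x — 20 states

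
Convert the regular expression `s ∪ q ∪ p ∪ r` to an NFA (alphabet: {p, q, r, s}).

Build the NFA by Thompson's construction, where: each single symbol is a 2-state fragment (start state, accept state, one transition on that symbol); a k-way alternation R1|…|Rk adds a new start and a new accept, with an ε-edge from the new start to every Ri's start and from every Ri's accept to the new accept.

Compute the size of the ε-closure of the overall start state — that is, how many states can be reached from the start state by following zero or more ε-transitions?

5

Let C(F) = |ε-closure(F.start)| within fragment F, and note whether F accepts ε. Symbol fragments have C = 1 and do not accept ε. Then:
  s ∪ q ∪ p ∪ r : |ε-closure| = 1 + 1 + 1 + 1 + 1 = 5 (the new accept is not ε-reachable since no branch accepts ε)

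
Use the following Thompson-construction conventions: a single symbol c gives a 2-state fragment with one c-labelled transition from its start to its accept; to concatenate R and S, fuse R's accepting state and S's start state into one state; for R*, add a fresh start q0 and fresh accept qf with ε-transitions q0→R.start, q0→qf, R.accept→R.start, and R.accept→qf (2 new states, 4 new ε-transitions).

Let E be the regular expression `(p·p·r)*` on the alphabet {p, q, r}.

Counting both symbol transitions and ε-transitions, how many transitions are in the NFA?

7

Per subexpression:
Each of the 3 symbol leaves contributes 1 transition (1 symbol, 0 ε).
  p·p·r = 3 transitions (3 symbol, 0 ε)
  (p·p·r)* = 7 transitions (3 symbol, 4 ε)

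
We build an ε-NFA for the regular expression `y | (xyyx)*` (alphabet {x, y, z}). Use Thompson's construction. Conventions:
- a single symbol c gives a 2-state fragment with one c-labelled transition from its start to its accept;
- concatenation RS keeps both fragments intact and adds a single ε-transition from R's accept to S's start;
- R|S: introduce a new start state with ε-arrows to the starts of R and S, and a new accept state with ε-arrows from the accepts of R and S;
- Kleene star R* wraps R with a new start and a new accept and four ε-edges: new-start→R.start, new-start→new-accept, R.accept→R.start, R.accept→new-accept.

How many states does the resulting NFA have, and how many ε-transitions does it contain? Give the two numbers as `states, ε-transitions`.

14, 11

Recursing over subexpressions:
Each of the 5 symbol leaves contributes 2 states and 0 ε-transitions.
  xyyx : 8 states, 3 ε-transitions
  (xyyx)* : 10 states, 7 ε-transitions
  y | (xyyx)* : 14 states, 11 ε-transitions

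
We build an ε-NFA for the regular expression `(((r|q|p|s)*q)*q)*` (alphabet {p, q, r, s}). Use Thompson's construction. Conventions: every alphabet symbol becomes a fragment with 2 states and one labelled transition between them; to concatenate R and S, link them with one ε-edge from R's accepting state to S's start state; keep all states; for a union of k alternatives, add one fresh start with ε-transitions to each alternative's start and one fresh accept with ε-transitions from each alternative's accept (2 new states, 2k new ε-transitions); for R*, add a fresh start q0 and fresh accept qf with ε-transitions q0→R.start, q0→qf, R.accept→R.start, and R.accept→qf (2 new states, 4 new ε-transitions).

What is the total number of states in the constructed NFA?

Bottom-up over the parse tree:
Each of the 6 symbol leaves contributes a 2-state fragment.
  r|q|p|s — 10 states
  (r|q|p|s)* — 12 states
  (r|q|p|s)*q — 14 states
  ((r|q|p|s)*q)* — 16 states
  ((r|q|p|s)*q)*q — 18 states
  (((r|q|p|s)*q)*q)* — 20 states

20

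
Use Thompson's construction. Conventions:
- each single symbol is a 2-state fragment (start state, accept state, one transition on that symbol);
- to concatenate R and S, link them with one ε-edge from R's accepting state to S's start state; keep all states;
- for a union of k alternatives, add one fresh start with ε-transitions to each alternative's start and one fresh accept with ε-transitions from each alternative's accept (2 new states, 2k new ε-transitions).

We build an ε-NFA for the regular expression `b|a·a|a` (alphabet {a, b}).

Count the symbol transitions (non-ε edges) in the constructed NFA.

Per subexpression:
Each of the 4 symbol leaves contributes exactly 1 symbol transition.
  a·a = 2 symbol transitions
  b|a·a|a = 4 symbol transitions

4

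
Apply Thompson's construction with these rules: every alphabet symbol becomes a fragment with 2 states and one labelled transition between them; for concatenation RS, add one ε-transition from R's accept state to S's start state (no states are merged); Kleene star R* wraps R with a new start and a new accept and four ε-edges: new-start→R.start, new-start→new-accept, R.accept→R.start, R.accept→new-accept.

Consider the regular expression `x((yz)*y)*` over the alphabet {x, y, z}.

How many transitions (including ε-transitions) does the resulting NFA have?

15

Recursing over subexpressions:
Each of the 4 symbol leaves contributes 1 transition (1 symbol, 0 ε).
  yz : 3 transitions (2 symbol, 1 ε)
  (yz)* : 7 transitions (2 symbol, 5 ε)
  (yz)*y : 9 transitions (3 symbol, 6 ε)
  ((yz)*y)* : 13 transitions (3 symbol, 10 ε)
  x((yz)*y)* : 15 transitions (4 symbol, 11 ε)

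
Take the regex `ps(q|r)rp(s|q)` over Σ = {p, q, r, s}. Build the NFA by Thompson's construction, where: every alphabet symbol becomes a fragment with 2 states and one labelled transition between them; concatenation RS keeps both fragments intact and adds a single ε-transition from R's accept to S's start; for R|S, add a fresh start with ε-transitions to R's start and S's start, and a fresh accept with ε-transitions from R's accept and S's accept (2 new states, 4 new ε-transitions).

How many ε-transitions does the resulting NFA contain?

13

Bottom-up over the parse tree:
Each of the 8 symbol leaves contributes 0 ε-transitions.
  q|r = 4 ε-transitions
  s|q = 4 ε-transitions
  ps(q|r)rp(s|q) = 13 ε-transitions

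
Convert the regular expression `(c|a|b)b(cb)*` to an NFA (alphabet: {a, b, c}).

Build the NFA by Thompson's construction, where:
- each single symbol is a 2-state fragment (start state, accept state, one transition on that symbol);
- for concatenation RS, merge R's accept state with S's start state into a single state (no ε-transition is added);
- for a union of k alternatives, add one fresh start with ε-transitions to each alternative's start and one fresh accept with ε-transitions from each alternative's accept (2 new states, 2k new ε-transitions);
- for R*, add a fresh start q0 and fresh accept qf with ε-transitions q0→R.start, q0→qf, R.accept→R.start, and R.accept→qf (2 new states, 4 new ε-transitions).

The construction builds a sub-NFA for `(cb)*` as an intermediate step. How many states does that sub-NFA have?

Fragment for `(cb)*`:
Each of the 2 symbol leaves contributes a 2-state fragment.
  cb — 3 states
  (cb)* — 5 states

5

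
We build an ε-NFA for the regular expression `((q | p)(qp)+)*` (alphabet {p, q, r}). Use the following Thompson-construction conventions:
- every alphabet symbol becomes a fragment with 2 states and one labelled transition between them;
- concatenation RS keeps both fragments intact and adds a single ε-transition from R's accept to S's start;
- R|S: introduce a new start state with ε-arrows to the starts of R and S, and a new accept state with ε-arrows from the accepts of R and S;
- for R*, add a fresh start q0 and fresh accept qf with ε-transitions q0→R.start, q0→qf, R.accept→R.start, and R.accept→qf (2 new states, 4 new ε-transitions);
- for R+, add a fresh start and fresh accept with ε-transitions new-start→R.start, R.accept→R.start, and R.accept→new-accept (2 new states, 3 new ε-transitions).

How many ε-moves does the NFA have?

Building bottom-up:
Each of the 4 symbol leaves contributes 0 ε-transitions.
  q | p = 4 ε-transitions
  qp = 1 ε-transition
  (qp)+ = 4 ε-transitions
  (q | p)(qp)+ = 9 ε-transitions
  ((q | p)(qp)+)* = 13 ε-transitions

13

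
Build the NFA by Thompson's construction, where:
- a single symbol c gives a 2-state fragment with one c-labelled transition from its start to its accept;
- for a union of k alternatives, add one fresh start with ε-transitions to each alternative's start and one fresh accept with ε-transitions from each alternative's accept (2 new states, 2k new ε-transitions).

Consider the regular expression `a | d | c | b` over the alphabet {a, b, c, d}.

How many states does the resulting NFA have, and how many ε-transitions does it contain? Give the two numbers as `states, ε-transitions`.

Bottom-up over the parse tree:
Each of the 4 symbol leaves contributes 2 states and 0 ε-transitions.
  a | d | c | b — 10 states, 8 ε-transitions

10, 8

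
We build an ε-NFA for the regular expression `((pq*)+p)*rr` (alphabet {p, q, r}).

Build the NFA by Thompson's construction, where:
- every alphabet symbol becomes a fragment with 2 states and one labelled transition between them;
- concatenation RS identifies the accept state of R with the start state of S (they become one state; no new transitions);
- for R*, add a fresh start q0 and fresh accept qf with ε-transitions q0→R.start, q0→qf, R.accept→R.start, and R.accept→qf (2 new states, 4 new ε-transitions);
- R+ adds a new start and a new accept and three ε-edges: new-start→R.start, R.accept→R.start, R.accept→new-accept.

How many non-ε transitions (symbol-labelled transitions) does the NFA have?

Building bottom-up:
Each of the 5 symbol leaves contributes exactly 1 symbol transition.
  q* : 1 symbol transition
  pq* : 2 symbol transitions
  (pq*)+ : 2 symbol transitions
  (pq*)+p : 3 symbol transitions
  ((pq*)+p)* : 3 symbol transitions
  ((pq*)+p)*rr : 5 symbol transitions

5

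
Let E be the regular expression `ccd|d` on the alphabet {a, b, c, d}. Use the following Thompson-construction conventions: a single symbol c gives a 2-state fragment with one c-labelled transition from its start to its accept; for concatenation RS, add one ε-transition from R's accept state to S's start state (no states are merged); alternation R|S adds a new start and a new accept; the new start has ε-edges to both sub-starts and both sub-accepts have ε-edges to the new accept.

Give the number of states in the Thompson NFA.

10

Per subexpression:
Each of the 4 symbol leaves contributes a 2-state fragment.
  ccd : 6 states
  ccd|d : 10 states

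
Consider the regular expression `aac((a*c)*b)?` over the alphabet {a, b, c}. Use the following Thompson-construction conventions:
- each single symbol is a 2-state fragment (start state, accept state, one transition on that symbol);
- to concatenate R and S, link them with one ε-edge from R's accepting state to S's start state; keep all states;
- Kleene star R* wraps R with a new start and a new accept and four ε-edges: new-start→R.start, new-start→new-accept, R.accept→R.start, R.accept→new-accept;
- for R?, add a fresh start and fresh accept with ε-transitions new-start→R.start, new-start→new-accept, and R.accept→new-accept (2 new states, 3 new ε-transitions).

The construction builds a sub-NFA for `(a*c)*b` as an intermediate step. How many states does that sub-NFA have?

Fragment for `(a*c)*b`:
Each of the 3 symbol leaves contributes a 2-state fragment.
  a* → 4 states
  a*c → 6 states
  (a*c)* → 8 states
  (a*c)*b → 10 states

10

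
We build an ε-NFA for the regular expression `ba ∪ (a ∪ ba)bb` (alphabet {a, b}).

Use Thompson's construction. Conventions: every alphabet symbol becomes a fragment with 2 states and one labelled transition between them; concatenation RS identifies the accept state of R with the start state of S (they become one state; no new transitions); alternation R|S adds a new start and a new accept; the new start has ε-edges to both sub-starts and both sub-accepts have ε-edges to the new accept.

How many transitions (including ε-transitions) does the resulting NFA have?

Building bottom-up:
Each of the 7 symbol leaves contributes 1 transition (1 symbol, 0 ε).
  ba → 2 transitions (2 symbol, 0 ε)
  ba → 2 transitions (2 symbol, 0 ε)
  a ∪ ba → 7 transitions (3 symbol, 4 ε)
  (a ∪ ba)bb → 9 transitions (5 symbol, 4 ε)
  ba ∪ (a ∪ ba)bb → 15 transitions (7 symbol, 8 ε)

15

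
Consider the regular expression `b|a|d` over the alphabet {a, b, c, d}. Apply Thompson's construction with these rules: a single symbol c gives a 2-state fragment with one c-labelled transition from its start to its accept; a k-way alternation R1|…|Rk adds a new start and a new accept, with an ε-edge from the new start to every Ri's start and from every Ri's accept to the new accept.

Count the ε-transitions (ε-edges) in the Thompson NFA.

6

Per subexpression:
Each of the 3 symbol leaves contributes 0 ε-transitions.
  b|a|d : 6 ε-transitions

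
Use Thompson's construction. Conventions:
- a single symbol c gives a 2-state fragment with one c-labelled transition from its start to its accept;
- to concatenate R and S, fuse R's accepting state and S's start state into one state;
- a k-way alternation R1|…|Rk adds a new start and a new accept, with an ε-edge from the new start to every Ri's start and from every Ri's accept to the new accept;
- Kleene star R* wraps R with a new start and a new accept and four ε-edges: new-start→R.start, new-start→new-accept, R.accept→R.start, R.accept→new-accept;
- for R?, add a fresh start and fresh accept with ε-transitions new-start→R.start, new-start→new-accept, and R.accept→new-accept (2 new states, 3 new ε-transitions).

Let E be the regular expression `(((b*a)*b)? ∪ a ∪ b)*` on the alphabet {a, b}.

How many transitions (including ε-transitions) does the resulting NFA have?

26

Bottom-up over the parse tree:
Each of the 5 symbol leaves contributes 1 transition (1 symbol, 0 ε).
  b* — 5 transitions (1 symbol, 4 ε)
  b*a — 6 transitions (2 symbol, 4 ε)
  (b*a)* — 10 transitions (2 symbol, 8 ε)
  (b*a)*b — 11 transitions (3 symbol, 8 ε)
  ((b*a)*b)? — 14 transitions (3 symbol, 11 ε)
  ((b*a)*b)? ∪ a ∪ b — 22 transitions (5 symbol, 17 ε)
  (((b*a)*b)? ∪ a ∪ b)* — 26 transitions (5 symbol, 21 ε)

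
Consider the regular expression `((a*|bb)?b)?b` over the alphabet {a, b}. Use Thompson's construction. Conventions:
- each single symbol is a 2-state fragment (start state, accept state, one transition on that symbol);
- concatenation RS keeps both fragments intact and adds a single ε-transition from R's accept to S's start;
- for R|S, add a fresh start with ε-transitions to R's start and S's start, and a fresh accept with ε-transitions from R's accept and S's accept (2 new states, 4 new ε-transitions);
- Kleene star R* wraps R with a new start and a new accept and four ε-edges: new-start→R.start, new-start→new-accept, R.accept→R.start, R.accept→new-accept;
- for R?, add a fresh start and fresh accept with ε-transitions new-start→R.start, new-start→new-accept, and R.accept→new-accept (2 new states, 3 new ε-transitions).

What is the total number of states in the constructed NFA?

Bottom-up over the parse tree:
Each of the 5 symbol leaves contributes a 2-state fragment.
  a* : 4 states
  bb : 4 states
  a*|bb : 10 states
  (a*|bb)? : 12 states
  (a*|bb)?b : 14 states
  ((a*|bb)?b)? : 16 states
  ((a*|bb)?b)?b : 18 states

18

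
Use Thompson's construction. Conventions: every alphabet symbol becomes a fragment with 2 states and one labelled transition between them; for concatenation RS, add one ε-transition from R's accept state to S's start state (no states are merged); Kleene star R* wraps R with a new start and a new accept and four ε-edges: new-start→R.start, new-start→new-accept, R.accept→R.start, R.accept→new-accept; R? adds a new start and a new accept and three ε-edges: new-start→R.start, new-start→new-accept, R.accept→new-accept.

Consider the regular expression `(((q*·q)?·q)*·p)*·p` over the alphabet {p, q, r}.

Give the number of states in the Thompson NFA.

18

Per subexpression:
Each of the 5 symbol leaves contributes a 2-state fragment.
  q* = 4 states
  q*·q = 6 states
  (q*·q)? = 8 states
  (q*·q)?·q = 10 states
  ((q*·q)?·q)* = 12 states
  ((q*·q)?·q)*·p = 14 states
  (((q*·q)?·q)*·p)* = 16 states
  (((q*·q)?·q)*·p)*·p = 18 states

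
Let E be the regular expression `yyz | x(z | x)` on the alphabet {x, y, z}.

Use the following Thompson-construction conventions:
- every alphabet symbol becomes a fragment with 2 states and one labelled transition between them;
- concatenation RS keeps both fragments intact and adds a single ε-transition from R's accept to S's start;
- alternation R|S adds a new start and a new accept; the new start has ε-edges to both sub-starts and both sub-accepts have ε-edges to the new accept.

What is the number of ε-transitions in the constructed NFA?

By structural recursion:
Each of the 6 symbol leaves contributes 0 ε-transitions.
  yyz : 2 ε-transitions
  z | x : 4 ε-transitions
  x(z | x) : 5 ε-transitions
  yyz | x(z | x) : 11 ε-transitions

11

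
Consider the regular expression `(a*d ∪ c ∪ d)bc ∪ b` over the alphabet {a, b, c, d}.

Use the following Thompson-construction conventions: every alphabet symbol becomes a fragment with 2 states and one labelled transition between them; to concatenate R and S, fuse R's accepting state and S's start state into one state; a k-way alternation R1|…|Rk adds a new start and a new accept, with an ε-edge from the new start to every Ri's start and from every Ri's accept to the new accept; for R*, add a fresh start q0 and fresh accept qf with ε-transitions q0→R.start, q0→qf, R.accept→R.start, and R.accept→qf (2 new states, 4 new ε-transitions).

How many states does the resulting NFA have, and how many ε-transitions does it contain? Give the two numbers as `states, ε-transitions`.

Recursing over subexpressions:
Each of the 7 symbol leaves contributes 2 states and 0 ε-transitions.
  a* = 4 states, 4 ε-transitions
  a*d = 5 states, 4 ε-transitions
  a*d ∪ c ∪ d = 11 states, 10 ε-transitions
  (a*d ∪ c ∪ d)bc = 13 states, 10 ε-transitions
  (a*d ∪ c ∪ d)bc ∪ b = 17 states, 14 ε-transitions

17, 14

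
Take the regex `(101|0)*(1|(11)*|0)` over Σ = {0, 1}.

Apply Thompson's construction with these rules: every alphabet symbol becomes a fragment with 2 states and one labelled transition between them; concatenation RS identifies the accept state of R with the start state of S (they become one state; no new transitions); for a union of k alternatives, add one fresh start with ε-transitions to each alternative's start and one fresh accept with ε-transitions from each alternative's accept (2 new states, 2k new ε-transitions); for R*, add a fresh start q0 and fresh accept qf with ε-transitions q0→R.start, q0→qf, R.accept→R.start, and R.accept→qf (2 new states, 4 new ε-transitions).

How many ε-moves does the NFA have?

18

Bottom-up over the parse tree:
Each of the 8 symbol leaves contributes 0 ε-transitions.
  101 = 0 ε-transitions
  101|0 = 4 ε-transitions
  (101|0)* = 8 ε-transitions
  11 = 0 ε-transitions
  (11)* = 4 ε-transitions
  1|(11)*|0 = 10 ε-transitions
  (101|0)*(1|(11)*|0) = 18 ε-transitions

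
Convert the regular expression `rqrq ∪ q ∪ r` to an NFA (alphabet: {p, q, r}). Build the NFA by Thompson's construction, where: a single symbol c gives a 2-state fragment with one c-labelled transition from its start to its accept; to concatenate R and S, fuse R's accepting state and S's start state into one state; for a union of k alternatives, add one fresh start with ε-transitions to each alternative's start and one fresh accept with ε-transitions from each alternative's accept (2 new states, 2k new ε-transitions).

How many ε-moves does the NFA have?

Bottom-up over the parse tree:
Each of the 6 symbol leaves contributes 0 ε-transitions.
  rqrq : 0 ε-transitions
  rqrq ∪ q ∪ r : 6 ε-transitions

6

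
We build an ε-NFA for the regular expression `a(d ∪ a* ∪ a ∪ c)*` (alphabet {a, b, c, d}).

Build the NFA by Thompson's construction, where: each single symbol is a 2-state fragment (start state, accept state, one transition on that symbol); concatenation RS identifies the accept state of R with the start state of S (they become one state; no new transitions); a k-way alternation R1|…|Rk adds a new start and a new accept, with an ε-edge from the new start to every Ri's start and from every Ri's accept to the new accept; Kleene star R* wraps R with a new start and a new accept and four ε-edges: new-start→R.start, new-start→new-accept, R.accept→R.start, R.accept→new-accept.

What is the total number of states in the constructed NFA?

15

Recursing over subexpressions:
Each of the 5 symbol leaves contributes a 2-state fragment.
  a* → 4 states
  d ∪ a* ∪ a ∪ c → 12 states
  (d ∪ a* ∪ a ∪ c)* → 14 states
  a(d ∪ a* ∪ a ∪ c)* → 15 states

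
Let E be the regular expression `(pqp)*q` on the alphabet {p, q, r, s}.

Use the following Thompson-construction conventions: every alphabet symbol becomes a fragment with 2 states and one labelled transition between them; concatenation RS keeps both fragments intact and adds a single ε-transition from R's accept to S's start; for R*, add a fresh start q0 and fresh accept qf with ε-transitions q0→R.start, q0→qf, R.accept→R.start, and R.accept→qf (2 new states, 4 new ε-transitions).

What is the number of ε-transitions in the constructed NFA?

By structural recursion:
Each of the 4 symbol leaves contributes 0 ε-transitions.
  pqp = 2 ε-transitions
  (pqp)* = 6 ε-transitions
  (pqp)*q = 7 ε-transitions

7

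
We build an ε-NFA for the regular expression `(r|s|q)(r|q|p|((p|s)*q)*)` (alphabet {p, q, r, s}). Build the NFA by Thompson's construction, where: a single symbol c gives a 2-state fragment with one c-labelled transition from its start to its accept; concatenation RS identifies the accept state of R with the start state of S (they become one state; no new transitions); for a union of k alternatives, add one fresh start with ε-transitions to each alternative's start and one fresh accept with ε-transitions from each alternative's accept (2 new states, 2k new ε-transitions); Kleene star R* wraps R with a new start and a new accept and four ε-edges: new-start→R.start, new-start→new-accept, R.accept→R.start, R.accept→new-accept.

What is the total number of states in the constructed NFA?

Recursing over subexpressions:
Each of the 9 symbol leaves contributes a 2-state fragment.
  r|s|q = 8 states
  p|s = 6 states
  (p|s)* = 8 states
  (p|s)*q = 9 states
  ((p|s)*q)* = 11 states
  r|q|p|((p|s)*q)* = 19 states
  (r|s|q)(r|q|p|((p|s)*q)*) = 26 states

26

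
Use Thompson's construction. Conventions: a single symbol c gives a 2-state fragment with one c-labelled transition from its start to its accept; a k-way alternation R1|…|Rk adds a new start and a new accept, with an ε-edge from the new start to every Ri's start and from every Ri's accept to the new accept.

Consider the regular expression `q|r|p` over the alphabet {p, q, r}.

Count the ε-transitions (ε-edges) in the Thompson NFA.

Building bottom-up:
Each of the 3 symbol leaves contributes 0 ε-transitions.
  q|r|p → 6 ε-transitions

6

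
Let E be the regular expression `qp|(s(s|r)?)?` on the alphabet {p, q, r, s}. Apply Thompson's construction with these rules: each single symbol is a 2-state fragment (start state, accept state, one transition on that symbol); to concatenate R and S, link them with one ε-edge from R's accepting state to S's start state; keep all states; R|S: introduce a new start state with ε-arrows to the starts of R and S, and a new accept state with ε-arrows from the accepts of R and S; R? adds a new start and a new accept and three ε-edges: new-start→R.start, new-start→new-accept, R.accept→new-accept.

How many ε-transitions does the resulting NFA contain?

Bottom-up over the parse tree:
Each of the 5 symbol leaves contributes 0 ε-transitions.
  qp = 1 ε-transition
  s|r = 4 ε-transitions
  (s|r)? = 7 ε-transitions
  s(s|r)? = 8 ε-transitions
  (s(s|r)?)? = 11 ε-transitions
  qp|(s(s|r)?)? = 16 ε-transitions

16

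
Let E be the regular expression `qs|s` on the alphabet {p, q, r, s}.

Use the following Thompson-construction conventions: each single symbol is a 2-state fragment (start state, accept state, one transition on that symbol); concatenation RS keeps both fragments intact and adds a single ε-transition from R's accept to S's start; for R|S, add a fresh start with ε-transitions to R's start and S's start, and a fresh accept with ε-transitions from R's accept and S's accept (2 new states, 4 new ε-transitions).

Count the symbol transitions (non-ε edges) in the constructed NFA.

3

Per subexpression:
Each of the 3 symbol leaves contributes exactly 1 symbol transition.
  qs = 2 symbol transitions
  qs|s = 3 symbol transitions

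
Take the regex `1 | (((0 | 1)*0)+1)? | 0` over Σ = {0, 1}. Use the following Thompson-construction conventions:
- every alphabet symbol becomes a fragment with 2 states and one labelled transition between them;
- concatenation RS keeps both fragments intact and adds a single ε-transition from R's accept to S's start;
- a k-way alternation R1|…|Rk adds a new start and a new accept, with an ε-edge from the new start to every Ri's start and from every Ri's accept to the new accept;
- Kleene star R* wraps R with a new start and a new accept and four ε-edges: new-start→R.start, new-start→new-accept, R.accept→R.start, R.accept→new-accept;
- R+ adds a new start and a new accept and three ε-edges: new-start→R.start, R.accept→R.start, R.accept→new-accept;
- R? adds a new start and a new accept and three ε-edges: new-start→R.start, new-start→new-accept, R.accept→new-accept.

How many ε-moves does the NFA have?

22

Per subexpression:
Each of the 6 symbol leaves contributes 0 ε-transitions.
  0 | 1 — 4 ε-transitions
  (0 | 1)* — 8 ε-transitions
  (0 | 1)*0 — 9 ε-transitions
  ((0 | 1)*0)+ — 12 ε-transitions
  ((0 | 1)*0)+1 — 13 ε-transitions
  (((0 | 1)*0)+1)? — 16 ε-transitions
  1 | (((0 | 1)*0)+1)? | 0 — 22 ε-transitions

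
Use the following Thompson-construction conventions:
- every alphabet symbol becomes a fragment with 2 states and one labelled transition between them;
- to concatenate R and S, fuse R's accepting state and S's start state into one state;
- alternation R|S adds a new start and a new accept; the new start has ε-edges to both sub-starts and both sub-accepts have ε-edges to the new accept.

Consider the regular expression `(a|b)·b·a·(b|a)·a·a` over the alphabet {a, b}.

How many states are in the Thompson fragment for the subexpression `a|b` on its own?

Fragment for `a|b`:
Each of the 2 symbol leaves contributes a 2-state fragment.
  a|b : 6 states

6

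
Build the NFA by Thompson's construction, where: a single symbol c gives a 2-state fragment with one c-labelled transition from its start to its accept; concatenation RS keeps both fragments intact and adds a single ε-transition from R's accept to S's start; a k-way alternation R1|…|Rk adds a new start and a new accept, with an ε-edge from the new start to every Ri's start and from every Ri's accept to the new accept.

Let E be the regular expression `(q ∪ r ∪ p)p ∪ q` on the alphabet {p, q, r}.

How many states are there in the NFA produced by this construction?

14

By structural recursion:
Each of the 5 symbol leaves contributes a 2-state fragment.
  q ∪ r ∪ p — 8 states
  (q ∪ r ∪ p)p — 10 states
  (q ∪ r ∪ p)p ∪ q — 14 states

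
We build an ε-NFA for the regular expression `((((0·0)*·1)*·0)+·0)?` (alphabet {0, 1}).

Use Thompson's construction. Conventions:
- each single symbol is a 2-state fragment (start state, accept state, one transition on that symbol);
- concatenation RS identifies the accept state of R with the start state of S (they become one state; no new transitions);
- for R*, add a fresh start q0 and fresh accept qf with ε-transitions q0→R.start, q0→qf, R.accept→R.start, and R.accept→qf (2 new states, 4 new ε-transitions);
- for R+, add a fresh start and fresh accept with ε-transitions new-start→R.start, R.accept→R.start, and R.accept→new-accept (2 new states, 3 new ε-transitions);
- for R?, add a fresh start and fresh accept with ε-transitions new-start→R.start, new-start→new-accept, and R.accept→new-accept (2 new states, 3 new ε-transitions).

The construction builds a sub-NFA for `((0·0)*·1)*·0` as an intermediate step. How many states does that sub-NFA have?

Fragment for `((0·0)*·1)*·0`:
Each of the 4 symbol leaves contributes a 2-state fragment.
  0·0 = 3 states
  (0·0)* = 5 states
  (0·0)*·1 = 6 states
  ((0·0)*·1)* = 8 states
  ((0·0)*·1)*·0 = 9 states

9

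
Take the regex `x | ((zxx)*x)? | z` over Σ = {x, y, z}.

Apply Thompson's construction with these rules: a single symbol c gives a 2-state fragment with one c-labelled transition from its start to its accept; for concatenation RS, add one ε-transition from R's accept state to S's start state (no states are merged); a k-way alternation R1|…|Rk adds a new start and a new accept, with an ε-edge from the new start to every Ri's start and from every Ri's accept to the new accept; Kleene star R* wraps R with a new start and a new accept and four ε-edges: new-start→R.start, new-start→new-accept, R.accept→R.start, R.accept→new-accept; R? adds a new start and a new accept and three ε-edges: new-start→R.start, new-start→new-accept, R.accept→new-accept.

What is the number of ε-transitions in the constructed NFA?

16

Recursing over subexpressions:
Each of the 6 symbol leaves contributes 0 ε-transitions.
  zxx — 2 ε-transitions
  (zxx)* — 6 ε-transitions
  (zxx)*x — 7 ε-transitions
  ((zxx)*x)? — 10 ε-transitions
  x | ((zxx)*x)? | z — 16 ε-transitions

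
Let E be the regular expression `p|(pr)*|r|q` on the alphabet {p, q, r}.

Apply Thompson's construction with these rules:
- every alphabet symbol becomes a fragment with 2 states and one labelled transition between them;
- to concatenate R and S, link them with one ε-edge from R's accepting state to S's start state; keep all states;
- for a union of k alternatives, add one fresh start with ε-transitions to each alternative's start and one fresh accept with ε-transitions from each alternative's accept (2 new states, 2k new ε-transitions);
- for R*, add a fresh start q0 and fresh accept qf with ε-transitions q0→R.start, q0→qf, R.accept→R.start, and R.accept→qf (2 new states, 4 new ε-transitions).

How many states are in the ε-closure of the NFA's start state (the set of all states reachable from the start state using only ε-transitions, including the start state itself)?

Let C(F) = |ε-closure(F.start)| within fragment F, and note whether F accepts ε. Symbol fragments have C = 1 and do not accept ε. Then:
  pr : same as the first factor's closure: |closure| = 1
  (pr)* : |closure| = 1 (new start) + 1 (body) + 1 (new accept) = 3
  p|(pr)*|r|q : new start ε-reaches every alternative's start; at least one alternative accepts ε, so the union's new accept is reached too: |closure| = 1 + 1 + 3 + 1 + 1 + 1 = 8

8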